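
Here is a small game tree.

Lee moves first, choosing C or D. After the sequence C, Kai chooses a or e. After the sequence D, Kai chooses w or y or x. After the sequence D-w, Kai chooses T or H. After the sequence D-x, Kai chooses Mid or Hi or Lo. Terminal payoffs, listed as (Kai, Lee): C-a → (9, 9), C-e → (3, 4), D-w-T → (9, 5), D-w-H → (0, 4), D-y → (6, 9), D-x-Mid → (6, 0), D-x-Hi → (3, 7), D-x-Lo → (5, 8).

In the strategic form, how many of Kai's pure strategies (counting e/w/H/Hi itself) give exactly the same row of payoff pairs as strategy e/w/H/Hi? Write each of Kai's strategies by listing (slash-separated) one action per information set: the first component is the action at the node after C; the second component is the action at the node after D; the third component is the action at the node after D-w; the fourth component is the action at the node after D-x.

Row for e/w/H/Hi (columns C, D): (3,4) (0,4).
Under e/w/H/Hi, Kai's choice at the node after D-x can never be reached regardless of what Lee does, so varying those choices leaves every outcome unchanged.
Holding the reachable choices fixed and varying the unreachable one freely already gives 3 equivalent strategies.
No other strategy reproduces this row, so those 3 are the full class: e/w/H/Mid, e/w/H/Hi, e/w/H/Lo.

3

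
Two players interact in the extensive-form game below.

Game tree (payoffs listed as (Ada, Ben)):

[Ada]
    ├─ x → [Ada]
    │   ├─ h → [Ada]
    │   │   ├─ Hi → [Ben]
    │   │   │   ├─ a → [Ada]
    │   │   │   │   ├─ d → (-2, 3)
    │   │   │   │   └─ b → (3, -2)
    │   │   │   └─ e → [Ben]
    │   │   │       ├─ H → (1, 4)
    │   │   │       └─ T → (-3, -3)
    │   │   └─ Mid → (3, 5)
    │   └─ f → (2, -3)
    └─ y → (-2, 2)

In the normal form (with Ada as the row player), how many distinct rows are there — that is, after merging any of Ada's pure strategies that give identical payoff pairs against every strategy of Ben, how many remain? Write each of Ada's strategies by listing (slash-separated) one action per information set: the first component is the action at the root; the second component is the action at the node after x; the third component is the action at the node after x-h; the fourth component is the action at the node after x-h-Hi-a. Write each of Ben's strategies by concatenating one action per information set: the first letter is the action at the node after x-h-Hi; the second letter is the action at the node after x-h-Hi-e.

Ada has 16 pure strategies: x/h/Hi/d, x/h/Hi/b, x/h/Mid/d, x/h/Mid/b, x/f/Hi/d, x/f/Hi/b, x/f/Mid/d, x/f/Mid/b, y/h/Hi/d, y/h/Hi/b, y/h/Mid/d, y/h/Mid/b, y/f/Hi/d, y/f/Hi/b, y/f/Mid/d, y/f/Mid/b. Columns: aH, aT, eH, eT.
{x/h/Hi/d} → row (-2,3) (-2,3) (1,4) (-3,-3)
{x/h/Hi/b} → row (3,-2) (3,-2) (1,4) (-3,-3)
{x/h/Mid/d, x/h/Mid/b} → row (3,5) (3,5) (3,5) (3,5)
{x/f/Hi/d, x/f/Hi/b, x/f/Mid/d, x/f/Mid/b} → row (2,-3) (2,-3) (2,-3) (2,-3)
{y/h/Hi/d, y/h/Hi/b, y/h/Mid/d, y/h/Mid/b, y/f/Hi/d, y/f/Hi/b, y/f/Mid/d, y/f/Mid/b} → row (-2,2) (-2,2) (-2,2) (-2,2)
That's 5 distinct rows out of 16 strategies.

5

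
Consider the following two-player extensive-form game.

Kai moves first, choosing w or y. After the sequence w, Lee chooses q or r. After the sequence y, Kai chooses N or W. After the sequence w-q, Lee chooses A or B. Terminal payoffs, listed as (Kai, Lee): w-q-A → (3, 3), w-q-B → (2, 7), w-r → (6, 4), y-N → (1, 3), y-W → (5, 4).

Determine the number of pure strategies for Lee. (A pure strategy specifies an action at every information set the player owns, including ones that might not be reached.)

Lee owns the node after w with actions {q, r} — two choices.
Lee owns the node after w-q with actions {A, B} — two choices.
A pure strategy fixes one action at each information set independently, so the count is the product 2 × 2 = 4.
(For reference, Kai has 4 pure strategies, giving a 4×4 normal-form matrix.)

4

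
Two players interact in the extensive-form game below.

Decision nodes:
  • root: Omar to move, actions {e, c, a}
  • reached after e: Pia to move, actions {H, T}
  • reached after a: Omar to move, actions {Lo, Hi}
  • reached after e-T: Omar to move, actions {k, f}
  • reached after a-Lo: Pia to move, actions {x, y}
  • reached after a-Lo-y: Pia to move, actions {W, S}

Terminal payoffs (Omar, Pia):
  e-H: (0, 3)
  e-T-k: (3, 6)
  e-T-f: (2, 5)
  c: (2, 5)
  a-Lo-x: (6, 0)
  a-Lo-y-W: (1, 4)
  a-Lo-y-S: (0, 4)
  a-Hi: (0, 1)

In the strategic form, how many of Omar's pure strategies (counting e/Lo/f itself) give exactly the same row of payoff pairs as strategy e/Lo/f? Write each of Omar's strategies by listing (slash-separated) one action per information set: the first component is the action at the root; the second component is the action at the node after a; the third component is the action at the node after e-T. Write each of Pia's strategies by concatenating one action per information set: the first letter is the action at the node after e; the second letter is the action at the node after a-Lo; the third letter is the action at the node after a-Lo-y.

2

Row for e/Lo/f (columns HxW, HxS, HyW, HyS, TxW, TxS, TyW, TyS): (0,3) (0,3) (0,3) (0,3) (2,5) (2,5) (2,5) (2,5).
Under e/Lo/f, Omar's choice at the node after a can never be reached regardless of what Pia does, so varying those choices leaves every outcome unchanged.
Holding the reachable choices fixed and varying the unreachable one freely already gives 2 equivalent strategies.
No other strategy reproduces this row, so those 2 are the full class: e/Lo/f, e/Hi/f.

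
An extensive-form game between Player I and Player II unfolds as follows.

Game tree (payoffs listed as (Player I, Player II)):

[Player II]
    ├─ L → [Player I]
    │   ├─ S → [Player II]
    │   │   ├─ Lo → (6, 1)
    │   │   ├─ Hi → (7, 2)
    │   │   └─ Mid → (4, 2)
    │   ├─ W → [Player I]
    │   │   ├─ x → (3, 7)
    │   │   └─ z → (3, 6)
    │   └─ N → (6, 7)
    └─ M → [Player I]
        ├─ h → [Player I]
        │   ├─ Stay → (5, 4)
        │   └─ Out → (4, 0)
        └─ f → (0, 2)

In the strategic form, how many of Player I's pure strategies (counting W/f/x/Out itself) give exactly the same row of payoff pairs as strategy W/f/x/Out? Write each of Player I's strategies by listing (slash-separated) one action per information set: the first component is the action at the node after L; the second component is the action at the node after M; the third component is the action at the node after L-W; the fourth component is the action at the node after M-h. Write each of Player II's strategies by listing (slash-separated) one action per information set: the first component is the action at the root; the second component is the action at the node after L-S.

Row for W/f/x/Out (columns L/Lo, L/Hi, L/Mid, M/Lo, M/Hi, M/Mid): (3,7) (3,7) (3,7) (0,2) (0,2) (0,2).
Under W/f/x/Out, Player I's choice at the node after M-h can never be reached regardless of what Player II does, so varying those choices leaves every outcome unchanged.
Holding the reachable choices fixed and varying the unreachable one freely already gives 2 equivalent strategies.
No other strategy reproduces this row, so those 2 are the full class: W/f/x/Stay, W/f/x/Out.

2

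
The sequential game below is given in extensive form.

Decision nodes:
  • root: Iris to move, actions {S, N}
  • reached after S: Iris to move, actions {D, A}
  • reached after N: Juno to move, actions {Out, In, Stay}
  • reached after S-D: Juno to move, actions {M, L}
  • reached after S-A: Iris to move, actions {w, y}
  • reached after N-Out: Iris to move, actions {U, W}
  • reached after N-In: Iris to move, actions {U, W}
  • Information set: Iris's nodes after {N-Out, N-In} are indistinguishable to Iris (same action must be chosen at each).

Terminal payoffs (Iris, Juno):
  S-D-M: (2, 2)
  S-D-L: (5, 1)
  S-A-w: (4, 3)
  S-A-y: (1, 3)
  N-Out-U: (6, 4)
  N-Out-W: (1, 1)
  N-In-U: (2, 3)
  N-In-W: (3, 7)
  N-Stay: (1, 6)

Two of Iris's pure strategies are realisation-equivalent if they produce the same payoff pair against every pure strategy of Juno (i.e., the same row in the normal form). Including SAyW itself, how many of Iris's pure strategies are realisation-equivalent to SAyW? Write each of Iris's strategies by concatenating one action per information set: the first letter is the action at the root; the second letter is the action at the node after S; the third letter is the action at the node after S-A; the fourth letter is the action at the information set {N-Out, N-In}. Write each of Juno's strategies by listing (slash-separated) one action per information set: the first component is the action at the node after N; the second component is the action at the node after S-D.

Row for SAyW (columns Out/M, Out/L, In/M, In/L, Stay/M, Stay/L): (1,3) (1,3) (1,3) (1,3) (1,3) (1,3).
Under SAyW, Iris's choice at the information set {N-Out, N-In} can never be reached regardless of what Juno does, so varying those choices leaves every outcome unchanged.
Holding the reachable choices fixed and varying the unreachable one freely already gives 2 equivalent strategies.
No other strategy reproduces this row, so those 2 are the full class: SAyU, SAyW.

2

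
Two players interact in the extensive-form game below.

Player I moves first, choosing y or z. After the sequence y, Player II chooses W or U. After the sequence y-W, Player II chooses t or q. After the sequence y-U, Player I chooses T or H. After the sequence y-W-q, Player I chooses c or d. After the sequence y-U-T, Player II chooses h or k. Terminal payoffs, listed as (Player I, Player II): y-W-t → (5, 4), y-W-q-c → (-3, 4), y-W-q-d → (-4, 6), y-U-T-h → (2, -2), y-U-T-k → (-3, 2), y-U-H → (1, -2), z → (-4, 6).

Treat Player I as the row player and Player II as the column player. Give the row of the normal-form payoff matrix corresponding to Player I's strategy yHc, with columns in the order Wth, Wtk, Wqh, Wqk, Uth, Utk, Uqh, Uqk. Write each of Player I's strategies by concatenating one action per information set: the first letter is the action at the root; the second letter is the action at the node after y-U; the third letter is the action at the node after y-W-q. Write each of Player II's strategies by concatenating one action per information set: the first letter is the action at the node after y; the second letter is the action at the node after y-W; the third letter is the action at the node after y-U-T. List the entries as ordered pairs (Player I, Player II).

vs Wth: Player I plays y → Player II plays W at [y] → Player II plays t at [y-W] → (5, 4)
vs Wtk: Player I plays y → Player II plays W at [y] → Player II plays t at [y-W] → (5, 4)
vs Wqh: Player I plays y → Player II plays W at [y] → Player II plays q at [y-W] → Player I plays c at [y-W-q] → (-3, 4)
vs Wqk: Player I plays y → Player II plays W at [y] → Player II plays q at [y-W] → Player I plays c at [y-W-q] → (-3, 4)
vs Uth: Player I plays y → Player II plays U at [y] → Player I plays H at [y-U] → (1, -2)
vs Utk: Player I plays y → Player II plays U at [y] → Player I plays H at [y-U] → (1, -2)
vs Uqh: Player I plays y → Player II plays U at [y] → Player I plays H at [y-U] → (1, -2)
vs Uqk: Player I plays y → Player II plays U at [y] → Player I plays H at [y-U] → (1, -2)

(5,4) (5,4) (-3,4) (-3,4) (1,-2) (1,-2) (1,-2) (1,-2)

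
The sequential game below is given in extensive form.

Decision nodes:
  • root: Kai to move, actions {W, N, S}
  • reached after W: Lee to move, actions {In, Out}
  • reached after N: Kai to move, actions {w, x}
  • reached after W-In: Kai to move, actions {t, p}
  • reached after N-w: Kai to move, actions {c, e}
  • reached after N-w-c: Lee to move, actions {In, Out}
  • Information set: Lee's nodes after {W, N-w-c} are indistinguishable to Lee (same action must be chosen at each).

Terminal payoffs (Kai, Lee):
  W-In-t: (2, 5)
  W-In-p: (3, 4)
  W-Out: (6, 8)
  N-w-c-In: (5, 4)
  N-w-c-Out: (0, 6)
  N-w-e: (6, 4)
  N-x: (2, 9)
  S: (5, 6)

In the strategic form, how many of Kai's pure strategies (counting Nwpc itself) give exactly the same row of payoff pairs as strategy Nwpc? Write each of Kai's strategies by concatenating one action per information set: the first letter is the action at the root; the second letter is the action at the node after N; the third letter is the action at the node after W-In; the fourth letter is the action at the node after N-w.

Row for Nwpc (columns In, Out): (5,4) (0,6).
Under Nwpc, Kai's choice at the node after W-In can never be reached regardless of what Lee does, so varying those choices leaves every outcome unchanged.
Holding the reachable choices fixed and varying the unreachable one freely already gives 2 equivalent strategies.
No other strategy reproduces this row, so those 2 are the full class: Nwtc, Nwpc.

2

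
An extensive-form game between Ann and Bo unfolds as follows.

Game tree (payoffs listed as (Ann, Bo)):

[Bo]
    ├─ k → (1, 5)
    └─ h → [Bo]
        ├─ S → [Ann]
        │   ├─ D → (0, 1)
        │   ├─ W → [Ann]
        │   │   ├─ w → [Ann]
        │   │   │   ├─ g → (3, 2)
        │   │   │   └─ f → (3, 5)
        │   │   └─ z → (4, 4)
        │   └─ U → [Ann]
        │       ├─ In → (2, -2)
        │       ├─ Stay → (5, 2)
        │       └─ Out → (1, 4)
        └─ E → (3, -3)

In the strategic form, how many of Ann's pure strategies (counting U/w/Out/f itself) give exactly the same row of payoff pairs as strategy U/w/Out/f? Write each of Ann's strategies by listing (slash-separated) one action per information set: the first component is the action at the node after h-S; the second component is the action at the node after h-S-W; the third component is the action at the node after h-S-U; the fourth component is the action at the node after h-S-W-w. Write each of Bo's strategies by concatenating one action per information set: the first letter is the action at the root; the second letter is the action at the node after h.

4

Row for U/w/Out/f (columns kS, kE, hS, hE): (1,5) (1,5) (1,4) (3,-3).
Under U/w/Out/f, Ann's choice at the node after h-S-W and at the node after h-S-W-w can never be reached regardless of what Bo does, so varying those choices leaves every outcome unchanged.
Holding the reachable choices fixed and varying the unreachable ones freely already gives 2 × 2 = 4 equivalent strategies.
No other strategy reproduces this row, so those 4 are the full class: U/w/Out/g, U/w/Out/f, U/z/Out/g, U/z/Out/f.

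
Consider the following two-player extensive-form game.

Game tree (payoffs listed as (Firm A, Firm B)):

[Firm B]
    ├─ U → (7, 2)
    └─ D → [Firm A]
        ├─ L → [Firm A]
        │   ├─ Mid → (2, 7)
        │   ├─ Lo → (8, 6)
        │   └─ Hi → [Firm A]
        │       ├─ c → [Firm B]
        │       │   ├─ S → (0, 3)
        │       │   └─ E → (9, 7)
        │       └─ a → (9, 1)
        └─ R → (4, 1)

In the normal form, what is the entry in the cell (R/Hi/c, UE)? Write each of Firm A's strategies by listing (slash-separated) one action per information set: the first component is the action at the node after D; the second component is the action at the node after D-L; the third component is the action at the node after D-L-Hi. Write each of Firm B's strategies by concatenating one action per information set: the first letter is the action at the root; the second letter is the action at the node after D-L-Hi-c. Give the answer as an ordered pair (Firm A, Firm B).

(7, 2)

Trace the play path from the root:
  Firm B plays U
→ terminal payoff (7, 2).
(Firm A's choice at the node after D is never reached on this path, so it doesn't affect the outcome.)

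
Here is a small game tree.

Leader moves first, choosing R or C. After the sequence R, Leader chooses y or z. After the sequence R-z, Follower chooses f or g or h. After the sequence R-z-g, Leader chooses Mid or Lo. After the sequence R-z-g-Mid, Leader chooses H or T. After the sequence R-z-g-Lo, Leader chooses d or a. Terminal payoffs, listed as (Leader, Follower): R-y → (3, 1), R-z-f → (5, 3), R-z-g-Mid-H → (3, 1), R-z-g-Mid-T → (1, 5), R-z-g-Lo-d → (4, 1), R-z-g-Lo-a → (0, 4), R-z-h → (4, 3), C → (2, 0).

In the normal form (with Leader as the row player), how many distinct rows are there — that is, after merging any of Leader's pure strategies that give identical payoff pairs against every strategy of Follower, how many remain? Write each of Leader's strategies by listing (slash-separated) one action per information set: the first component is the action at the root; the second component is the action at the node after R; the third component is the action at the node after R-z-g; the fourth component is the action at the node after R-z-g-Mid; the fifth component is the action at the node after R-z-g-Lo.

Leader has 32 pure strategies: R/y/Mid/H/d, R/y/Mid/H/a, R/y/Mid/T/d, R/y/Mid/T/a, R/y/Lo/H/d, R/y/Lo/H/a, R/y/Lo/T/d, R/y/Lo/T/a, R/z/Mid/H/d, R/z/Mid/H/a, R/z/Mid/T/d, R/z/Mid/T/a, R/z/Lo/H/d, R/z/Lo/H/a, R/z/Lo/T/d, R/z/Lo/T/a, C/y/Mid/H/d, C/y/Mid/H/a, C/y/Mid/T/d, C/y/Mid/T/a, C/y/Lo/H/d, C/y/Lo/H/a, C/y/Lo/T/d, C/y/Lo/T/a, C/z/Mid/H/d, C/z/Mid/H/a, C/z/Mid/T/d, C/z/Mid/T/a, C/z/Lo/H/d, C/z/Lo/H/a, C/z/Lo/T/d, C/z/Lo/T/a. Columns: f, g, h.
{R/y/Mid/H/d, R/y/Mid/H/a, R/y/Mid/T/d, R/y/Mid/T/a, R/y/Lo/H/d, R/y/Lo/H/a, R/y/Lo/T/d, R/y/Lo/T/a} → row (3,1) (3,1) (3,1)
{R/z/Mid/H/d, R/z/Mid/H/a} → row (5,3) (3,1) (4,3)
{R/z/Mid/T/d, R/z/Mid/T/a} → row (5,3) (1,5) (4,3)
{R/z/Lo/H/d, R/z/Lo/T/d} → row (5,3) (4,1) (4,3)
{R/z/Lo/H/a, R/z/Lo/T/a} → row (5,3) (0,4) (4,3)
{C/y/Mid/H/d, C/y/Mid/H/a, C/y/Mid/T/d, C/y/Mid/T/a, C/y/Lo/H/d, C/y/Lo/H/a, C/y/Lo/T/d, C/y/Lo/T/a, C/z/Mid/H/d, C/z/Mid/H/a, C/z/Mid/T/d, C/z/Mid/T/a, C/z/Lo/H/d, C/z/Lo/H/a, C/z/Lo/T/d, C/z/Lo/T/a} → row (2,0) (2,0) (2,0)
That's 6 distinct rows out of 32 strategies.

6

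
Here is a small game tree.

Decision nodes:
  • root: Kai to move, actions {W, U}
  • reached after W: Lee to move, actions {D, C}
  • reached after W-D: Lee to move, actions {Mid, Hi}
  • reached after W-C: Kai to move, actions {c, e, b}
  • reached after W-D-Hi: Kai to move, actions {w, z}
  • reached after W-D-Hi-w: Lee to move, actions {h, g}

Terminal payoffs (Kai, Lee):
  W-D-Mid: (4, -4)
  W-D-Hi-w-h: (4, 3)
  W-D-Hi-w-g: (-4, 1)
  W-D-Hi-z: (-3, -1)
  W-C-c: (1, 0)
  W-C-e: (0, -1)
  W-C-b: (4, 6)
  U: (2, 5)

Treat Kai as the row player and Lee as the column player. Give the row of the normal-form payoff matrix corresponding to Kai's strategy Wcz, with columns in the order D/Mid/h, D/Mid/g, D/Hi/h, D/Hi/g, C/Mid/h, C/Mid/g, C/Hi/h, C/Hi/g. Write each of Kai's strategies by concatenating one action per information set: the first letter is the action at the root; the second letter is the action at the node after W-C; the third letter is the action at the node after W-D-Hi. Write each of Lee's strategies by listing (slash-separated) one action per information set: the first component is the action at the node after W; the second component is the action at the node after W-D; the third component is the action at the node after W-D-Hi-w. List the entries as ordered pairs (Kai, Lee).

vs D/Mid/h: Kai plays W → Lee plays D at [W] → Lee plays Mid at [W-D] → (4, -4)
vs D/Mid/g: Kai plays W → Lee plays D at [W] → Lee plays Mid at [W-D] → (4, -4)
vs D/Hi/h: Kai plays W → Lee plays D at [W] → Lee plays Hi at [W-D] → Kai plays z at [W-D-Hi] → (-3, -1)
vs D/Hi/g: Kai plays W → Lee plays D at [W] → Lee plays Hi at [W-D] → Kai plays z at [W-D-Hi] → (-3, -1)
vs C/Mid/h: Kai plays W → Lee plays C at [W] → Kai plays c at [W-C] → (1, 0)
vs C/Mid/g: Kai plays W → Lee plays C at [W] → Kai plays c at [W-C] → (1, 0)
vs C/Hi/h: Kai plays W → Lee plays C at [W] → Kai plays c at [W-C] → (1, 0)
vs C/Hi/g: Kai plays W → Lee plays C at [W] → Kai plays c at [W-C] → (1, 0)

(4,-4) (4,-4) (-3,-1) (-3,-1) (1,0) (1,0) (1,0) (1,0)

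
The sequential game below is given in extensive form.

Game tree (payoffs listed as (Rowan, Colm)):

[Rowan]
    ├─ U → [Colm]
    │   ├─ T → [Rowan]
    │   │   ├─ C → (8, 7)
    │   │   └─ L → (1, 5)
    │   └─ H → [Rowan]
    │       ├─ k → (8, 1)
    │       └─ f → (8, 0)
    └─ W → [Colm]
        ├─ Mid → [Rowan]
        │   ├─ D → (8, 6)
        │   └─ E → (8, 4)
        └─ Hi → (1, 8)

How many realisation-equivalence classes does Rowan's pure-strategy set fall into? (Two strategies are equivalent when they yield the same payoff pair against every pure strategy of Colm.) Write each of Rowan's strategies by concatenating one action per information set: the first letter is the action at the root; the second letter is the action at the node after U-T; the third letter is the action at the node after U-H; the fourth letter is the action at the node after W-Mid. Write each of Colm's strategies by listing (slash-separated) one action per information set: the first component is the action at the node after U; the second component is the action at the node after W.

Rowan has 16 pure strategies: UCkD, UCkE, UCfD, UCfE, ULkD, ULkE, ULfD, ULfE, WCkD, WCkE, WCfD, WCfE, WLkD, WLkE, WLfD, WLfE. Columns: T/Mid, T/Hi, H/Mid, H/Hi.
{UCkD, UCkE} → row (8,7) (8,7) (8,1) (8,1)
{UCfD, UCfE} → row (8,7) (8,7) (8,0) (8,0)
{ULkD, ULkE} → row (1,5) (1,5) (8,1) (8,1)
{ULfD, ULfE} → row (1,5) (1,5) (8,0) (8,0)
{WCkD, WCfD, WLkD, WLfD} → row (8,6) (1,8) (8,6) (1,8)
{WCkE, WCfE, WLkE, WLfE} → row (8,4) (1,8) (8,4) (1,8)
That's 6 distinct rows out of 16 strategies.

6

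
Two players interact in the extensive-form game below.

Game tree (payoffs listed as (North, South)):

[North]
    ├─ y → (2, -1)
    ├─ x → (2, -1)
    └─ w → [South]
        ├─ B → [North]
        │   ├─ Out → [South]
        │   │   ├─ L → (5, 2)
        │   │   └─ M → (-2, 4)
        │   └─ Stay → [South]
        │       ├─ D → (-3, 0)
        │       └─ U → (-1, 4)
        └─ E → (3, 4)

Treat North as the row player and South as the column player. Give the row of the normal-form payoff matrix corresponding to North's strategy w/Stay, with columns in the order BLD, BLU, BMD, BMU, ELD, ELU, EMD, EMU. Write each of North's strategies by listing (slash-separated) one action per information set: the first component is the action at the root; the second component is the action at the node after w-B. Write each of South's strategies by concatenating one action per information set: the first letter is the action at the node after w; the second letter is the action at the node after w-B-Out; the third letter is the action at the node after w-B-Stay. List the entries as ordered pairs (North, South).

vs BLD: North plays w → South plays B at [w] → North plays Stay at [w-B] → South plays D at [w-B-Stay] → (-3, 0)
vs BLU: North plays w → South plays B at [w] → North plays Stay at [w-B] → South plays U at [w-B-Stay] → (-1, 4)
vs BMD: North plays w → South plays B at [w] → North plays Stay at [w-B] → South plays D at [w-B-Stay] → (-3, 0)
vs BMU: North plays w → South plays B at [w] → North plays Stay at [w-B] → South plays U at [w-B-Stay] → (-1, 4)
vs ELD: North plays w → South plays E at [w] → (3, 4)
vs ELU: North plays w → South plays E at [w] → (3, 4)
vs EMD: North plays w → South plays E at [w] → (3, 4)
vs EMU: North plays w → South plays E at [w] → (3, 4)

(-3,0) (-1,4) (-3,0) (-1,4) (3,4) (3,4) (3,4) (3,4)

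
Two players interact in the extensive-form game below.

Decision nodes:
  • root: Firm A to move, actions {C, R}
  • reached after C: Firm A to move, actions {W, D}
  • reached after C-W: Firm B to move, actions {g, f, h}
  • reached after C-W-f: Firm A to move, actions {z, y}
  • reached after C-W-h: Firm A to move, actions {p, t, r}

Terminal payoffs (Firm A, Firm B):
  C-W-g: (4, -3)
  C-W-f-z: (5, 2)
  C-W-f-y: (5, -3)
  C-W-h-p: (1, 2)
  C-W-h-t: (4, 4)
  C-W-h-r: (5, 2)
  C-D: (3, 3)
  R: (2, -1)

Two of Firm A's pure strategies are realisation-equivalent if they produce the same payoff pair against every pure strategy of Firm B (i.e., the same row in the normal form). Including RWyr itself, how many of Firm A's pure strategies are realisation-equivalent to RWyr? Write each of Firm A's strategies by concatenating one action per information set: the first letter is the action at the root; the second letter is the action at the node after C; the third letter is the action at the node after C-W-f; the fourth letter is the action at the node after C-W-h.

Row for RWyr (columns g, f, h): (2,-1) (2,-1) (2,-1).
Under RWyr, Firm A's choice at the node after C and at the node after C-W-f and at the node after C-W-h can never be reached regardless of what Firm B does, so varying those choices leaves every outcome unchanged.
Holding the reachable choices fixed and varying the unreachable ones freely already gives 2 × 2 × 3 = 12 equivalent strategies.
No other strategy reproduces this row, so those 12 are the full class: RWzp, RWzt, RWzr, RWyp, RWyt, RWyr, RDzp, RDzt, RDzr, RDyp, RDyt, RDyr.

12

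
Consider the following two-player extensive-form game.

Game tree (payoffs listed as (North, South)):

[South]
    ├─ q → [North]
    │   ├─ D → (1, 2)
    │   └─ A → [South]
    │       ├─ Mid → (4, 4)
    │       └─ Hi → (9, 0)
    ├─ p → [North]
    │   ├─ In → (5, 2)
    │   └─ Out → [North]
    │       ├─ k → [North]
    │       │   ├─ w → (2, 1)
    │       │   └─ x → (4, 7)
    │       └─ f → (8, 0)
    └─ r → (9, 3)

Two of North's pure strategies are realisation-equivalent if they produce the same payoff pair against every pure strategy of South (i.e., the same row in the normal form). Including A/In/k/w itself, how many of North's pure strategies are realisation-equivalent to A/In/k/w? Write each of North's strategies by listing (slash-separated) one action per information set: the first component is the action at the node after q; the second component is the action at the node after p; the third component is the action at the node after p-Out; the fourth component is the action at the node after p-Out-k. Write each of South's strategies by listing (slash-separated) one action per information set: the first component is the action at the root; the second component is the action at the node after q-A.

4

Row for A/In/k/w (columns q/Mid, q/Hi, p/Mid, p/Hi, r/Mid, r/Hi): (4,4) (9,0) (5,2) (5,2) (9,3) (9,3).
Under A/In/k/w, North's choice at the node after p-Out and at the node after p-Out-k can never be reached regardless of what South does, so varying those choices leaves every outcome unchanged.
Holding the reachable choices fixed and varying the unreachable ones freely already gives 2 × 2 = 4 equivalent strategies.
No other strategy reproduces this row, so those 4 are the full class: A/In/k/w, A/In/k/x, A/In/f/w, A/In/f/x.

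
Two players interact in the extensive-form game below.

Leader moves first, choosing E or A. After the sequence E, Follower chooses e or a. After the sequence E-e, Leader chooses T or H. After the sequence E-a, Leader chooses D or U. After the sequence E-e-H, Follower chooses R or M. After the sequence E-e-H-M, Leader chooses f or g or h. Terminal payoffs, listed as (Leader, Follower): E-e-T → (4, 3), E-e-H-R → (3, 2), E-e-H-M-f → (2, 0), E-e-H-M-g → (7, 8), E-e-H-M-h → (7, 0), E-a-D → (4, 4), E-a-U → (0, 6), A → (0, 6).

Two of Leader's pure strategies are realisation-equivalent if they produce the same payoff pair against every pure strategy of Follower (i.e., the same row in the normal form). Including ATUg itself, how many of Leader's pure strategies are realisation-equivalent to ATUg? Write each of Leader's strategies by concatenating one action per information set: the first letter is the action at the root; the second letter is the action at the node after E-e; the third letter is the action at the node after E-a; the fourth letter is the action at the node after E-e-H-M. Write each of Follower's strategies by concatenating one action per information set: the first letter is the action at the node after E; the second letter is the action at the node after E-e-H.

Row for ATUg (columns eR, eM, aR, aM): (0,6) (0,6) (0,6) (0,6).
Under ATUg, Leader's choice at the node after E-e and at the node after E-a and at the node after E-e-H-M can never be reached regardless of what Follower does, so varying those choices leaves every outcome unchanged.
Holding the reachable choices fixed and varying the unreachable ones freely already gives 2 × 2 × 3 = 12 equivalent strategies.
No other strategy reproduces this row, so those 12 are the full class: ATDf, ATDg, ATDh, ATUf, ATUg, ATUh, AHDf, AHDg, AHDh, AHUf, AHUg, AHUh.

12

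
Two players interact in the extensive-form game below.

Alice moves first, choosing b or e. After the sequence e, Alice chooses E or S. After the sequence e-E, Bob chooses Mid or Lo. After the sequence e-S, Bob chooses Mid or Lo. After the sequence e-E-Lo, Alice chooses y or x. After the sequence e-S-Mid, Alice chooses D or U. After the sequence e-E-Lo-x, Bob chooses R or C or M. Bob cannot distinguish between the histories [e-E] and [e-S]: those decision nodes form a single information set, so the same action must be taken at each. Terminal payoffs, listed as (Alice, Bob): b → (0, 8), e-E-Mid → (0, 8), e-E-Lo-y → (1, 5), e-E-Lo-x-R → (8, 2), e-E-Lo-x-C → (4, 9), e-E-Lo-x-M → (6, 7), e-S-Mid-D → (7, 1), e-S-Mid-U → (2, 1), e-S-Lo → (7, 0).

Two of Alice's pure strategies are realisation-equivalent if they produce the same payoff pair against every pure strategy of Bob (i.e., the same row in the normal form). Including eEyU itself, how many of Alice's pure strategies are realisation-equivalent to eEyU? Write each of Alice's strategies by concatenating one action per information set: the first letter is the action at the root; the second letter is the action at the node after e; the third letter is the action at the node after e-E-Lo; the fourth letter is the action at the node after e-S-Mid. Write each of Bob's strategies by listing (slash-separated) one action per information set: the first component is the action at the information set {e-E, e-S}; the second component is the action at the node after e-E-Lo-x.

Row for eEyU (columns Mid/R, Mid/C, Mid/M, Lo/R, Lo/C, Lo/M): (0,8) (0,8) (0,8) (1,5) (1,5) (1,5).
Under eEyU, Alice's choice at the node after e-S-Mid can never be reached regardless of what Bob does, so varying those choices leaves every outcome unchanged.
Holding the reachable choices fixed and varying the unreachable one freely already gives 2 equivalent strategies.
No other strategy reproduces this row, so those 2 are the full class: eEyD, eEyU.

2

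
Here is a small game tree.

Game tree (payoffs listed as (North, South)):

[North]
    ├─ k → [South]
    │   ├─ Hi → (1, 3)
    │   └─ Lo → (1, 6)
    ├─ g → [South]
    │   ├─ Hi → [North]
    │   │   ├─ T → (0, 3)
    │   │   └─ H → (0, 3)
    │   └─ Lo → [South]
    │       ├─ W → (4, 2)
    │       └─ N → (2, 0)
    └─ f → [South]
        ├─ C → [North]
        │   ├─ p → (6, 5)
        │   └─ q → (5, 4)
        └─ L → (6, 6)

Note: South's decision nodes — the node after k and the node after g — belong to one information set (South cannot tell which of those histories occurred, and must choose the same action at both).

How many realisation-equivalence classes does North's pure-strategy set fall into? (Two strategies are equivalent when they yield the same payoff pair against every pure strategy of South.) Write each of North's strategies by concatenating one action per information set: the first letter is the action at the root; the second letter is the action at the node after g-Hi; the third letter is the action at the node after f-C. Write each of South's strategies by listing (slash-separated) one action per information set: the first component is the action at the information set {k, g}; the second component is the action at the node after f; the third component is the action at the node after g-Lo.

North has 12 pure strategies: kTp, kTq, kHp, kHq, gTp, gTq, gHp, gHq, fTp, fTq, fHp, fHq. Columns: Hi/C/W, Hi/C/N, Hi/L/W, Hi/L/N, Lo/C/W, Lo/C/N, Lo/L/W, Lo/L/N.
{kTp, kTq, kHp, kHq} → row (1,3) (1,3) (1,3) (1,3) (1,6) (1,6) (1,6) (1,6)
{gTp, gTq, gHp, gHq} → row (0,3) (0,3) (0,3) (0,3) (4,2) (2,0) (4,2) (2,0)
{fTp, fHp} → row (6,5) (6,5) (6,6) (6,6) (6,5) (6,5) (6,6) (6,6)
{fTq, fHq} → row (5,4) (5,4) (6,6) (6,6) (5,4) (5,4) (6,6) (6,6)
That's 4 distinct rows out of 12 strategies.

4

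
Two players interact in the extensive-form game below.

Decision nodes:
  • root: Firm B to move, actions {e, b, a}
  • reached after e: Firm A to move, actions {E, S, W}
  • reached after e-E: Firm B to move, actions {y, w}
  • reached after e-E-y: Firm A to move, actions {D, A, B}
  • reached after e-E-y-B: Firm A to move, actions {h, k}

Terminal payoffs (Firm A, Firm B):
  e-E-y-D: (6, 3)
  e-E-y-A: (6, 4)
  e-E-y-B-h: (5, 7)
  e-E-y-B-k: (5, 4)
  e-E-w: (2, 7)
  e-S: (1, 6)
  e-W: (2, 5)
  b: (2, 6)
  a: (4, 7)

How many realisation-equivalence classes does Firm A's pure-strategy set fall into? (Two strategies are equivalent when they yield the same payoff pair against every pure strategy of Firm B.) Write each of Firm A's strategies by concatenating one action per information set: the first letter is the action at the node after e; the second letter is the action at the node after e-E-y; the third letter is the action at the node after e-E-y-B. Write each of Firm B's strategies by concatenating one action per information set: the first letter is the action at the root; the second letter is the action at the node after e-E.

Firm A has 18 pure strategies: EDh, EDk, EAh, EAk, EBh, EBk, SDh, SDk, SAh, SAk, SBh, SBk, WDh, WDk, WAh, WAk, WBh, WBk. Columns: ey, ew, by, bw, ay, aw.
{EDh, EDk} → row (6,3) (2,7) (2,6) (2,6) (4,7) (4,7)
{EAh, EAk} → row (6,4) (2,7) (2,6) (2,6) (4,7) (4,7)
{EBh} → row (5,7) (2,7) (2,6) (2,6) (4,7) (4,7)
{EBk} → row (5,4) (2,7) (2,6) (2,6) (4,7) (4,7)
{SDh, SDk, SAh, SAk, SBh, SBk} → row (1,6) (1,6) (2,6) (2,6) (4,7) (4,7)
{WDh, WDk, WAh, WAk, WBh, WBk} → row (2,5) (2,5) (2,6) (2,6) (4,7) (4,7)
That's 6 distinct rows out of 18 strategies.

6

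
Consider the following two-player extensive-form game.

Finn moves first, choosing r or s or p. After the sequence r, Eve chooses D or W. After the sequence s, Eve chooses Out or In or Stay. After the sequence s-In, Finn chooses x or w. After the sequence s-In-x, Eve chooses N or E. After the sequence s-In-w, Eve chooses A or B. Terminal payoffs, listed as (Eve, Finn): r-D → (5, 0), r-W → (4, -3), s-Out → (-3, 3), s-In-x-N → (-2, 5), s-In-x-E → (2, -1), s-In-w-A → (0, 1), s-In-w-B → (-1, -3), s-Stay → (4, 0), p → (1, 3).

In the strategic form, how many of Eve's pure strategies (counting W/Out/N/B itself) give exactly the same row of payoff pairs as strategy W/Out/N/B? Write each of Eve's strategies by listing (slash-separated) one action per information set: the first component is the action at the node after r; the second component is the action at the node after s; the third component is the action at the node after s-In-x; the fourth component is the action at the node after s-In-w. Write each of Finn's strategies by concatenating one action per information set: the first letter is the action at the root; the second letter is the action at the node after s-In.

4

Row for W/Out/N/B (columns rx, rw, sx, sw, px, pw): (4,-3) (4,-3) (-3,3) (-3,3) (1,3) (1,3).
Under W/Out/N/B, Eve's choice at the node after s-In-x and at the node after s-In-w can never be reached regardless of what Finn does, so varying those choices leaves every outcome unchanged.
Holding the reachable choices fixed and varying the unreachable ones freely already gives 2 × 2 = 4 equivalent strategies.
No other strategy reproduces this row, so those 4 are the full class: W/Out/N/A, W/Out/N/B, W/Out/E/A, W/Out/E/B.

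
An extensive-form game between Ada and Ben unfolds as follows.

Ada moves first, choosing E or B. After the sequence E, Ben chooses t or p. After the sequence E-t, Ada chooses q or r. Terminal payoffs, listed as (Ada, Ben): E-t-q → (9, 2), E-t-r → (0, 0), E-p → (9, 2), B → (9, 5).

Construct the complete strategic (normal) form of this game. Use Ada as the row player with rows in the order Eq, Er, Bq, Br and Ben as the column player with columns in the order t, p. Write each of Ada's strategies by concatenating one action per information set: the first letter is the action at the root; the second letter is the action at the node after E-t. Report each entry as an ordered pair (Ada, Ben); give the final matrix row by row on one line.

Eq: (9,2) (9,2) | Er: (0,0) (9,2) | Bq: (9,5) (9,5) | Br: (9,5) (9,5)

            t        p
  Eq    (9,2)    (9,2)
  Er    (0,0)    (9,2)
  Bq    (9,5)    (9,5)
  Br    (9,5)    (9,5)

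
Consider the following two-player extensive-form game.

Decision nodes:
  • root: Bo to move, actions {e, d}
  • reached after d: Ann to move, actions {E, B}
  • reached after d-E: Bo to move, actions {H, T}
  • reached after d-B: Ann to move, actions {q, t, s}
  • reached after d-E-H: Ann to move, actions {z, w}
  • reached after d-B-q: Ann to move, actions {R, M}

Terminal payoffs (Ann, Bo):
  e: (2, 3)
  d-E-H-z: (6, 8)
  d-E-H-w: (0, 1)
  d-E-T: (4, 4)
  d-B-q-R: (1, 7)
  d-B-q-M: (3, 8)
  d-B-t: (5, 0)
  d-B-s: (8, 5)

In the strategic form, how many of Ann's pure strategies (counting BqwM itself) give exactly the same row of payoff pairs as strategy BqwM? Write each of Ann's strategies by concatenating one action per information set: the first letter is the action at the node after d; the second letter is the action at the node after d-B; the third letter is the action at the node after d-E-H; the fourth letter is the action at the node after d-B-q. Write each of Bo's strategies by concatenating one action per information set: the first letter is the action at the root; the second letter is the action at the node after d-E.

Row for BqwM (columns eH, eT, dH, dT): (2,3) (2,3) (3,8) (3,8).
Under BqwM, Ann's choice at the node after d-E-H can never be reached regardless of what Bo does, so varying those choices leaves every outcome unchanged.
Holding the reachable choices fixed and varying the unreachable one freely already gives 2 equivalent strategies.
No other strategy reproduces this row, so those 2 are the full class: BqzM, BqwM.

2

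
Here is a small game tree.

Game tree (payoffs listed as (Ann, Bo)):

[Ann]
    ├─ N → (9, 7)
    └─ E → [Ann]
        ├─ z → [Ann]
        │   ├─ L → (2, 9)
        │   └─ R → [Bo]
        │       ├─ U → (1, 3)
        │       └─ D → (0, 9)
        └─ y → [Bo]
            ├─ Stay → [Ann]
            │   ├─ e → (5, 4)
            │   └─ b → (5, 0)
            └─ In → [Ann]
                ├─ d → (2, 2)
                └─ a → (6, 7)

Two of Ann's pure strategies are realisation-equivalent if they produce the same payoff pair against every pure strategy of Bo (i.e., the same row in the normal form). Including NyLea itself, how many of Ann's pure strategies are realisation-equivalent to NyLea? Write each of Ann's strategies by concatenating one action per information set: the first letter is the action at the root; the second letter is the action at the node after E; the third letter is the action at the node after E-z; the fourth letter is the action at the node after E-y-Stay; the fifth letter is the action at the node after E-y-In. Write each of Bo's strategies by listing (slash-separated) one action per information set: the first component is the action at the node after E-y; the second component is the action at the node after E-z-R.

Row for NyLea (columns Stay/U, Stay/D, In/U, In/D): (9,7) (9,7) (9,7) (9,7).
Under NyLea, Ann's choice at the node after E and at the node after E-z and at the node after E-y-Stay and at the node after E-y-In can never be reached regardless of what Bo does, so varying those choices leaves every outcome unchanged.
Holding the reachable choices fixed and varying the unreachable ones freely already gives 2 × 2 × 2 × 2 = 16 equivalent strategies.
No other strategy reproduces this row, so those 16 are the full class: NzLed, NzLea, NzLbd, NzLba, NzRed, NzRea, NzRbd, NzRba, NyLed, NyLea, NyLbd, NyLba, NyRed, NyRea, NyRbd, NyRba.

16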